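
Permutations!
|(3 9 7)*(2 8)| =6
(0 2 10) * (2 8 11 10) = (0 8 11 10) = [8, 1, 2, 3, 4, 5, 6, 7, 11, 9, 0, 10]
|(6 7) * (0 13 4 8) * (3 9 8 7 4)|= |(0 13 3 9 8)(4 7 6)|= 15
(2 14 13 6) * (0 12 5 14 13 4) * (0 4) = (0 12 5 14)(2 13 6) = [12, 1, 13, 3, 4, 14, 2, 7, 8, 9, 10, 11, 5, 6, 0]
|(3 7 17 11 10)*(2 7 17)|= |(2 7)(3 17 11 10)|= 4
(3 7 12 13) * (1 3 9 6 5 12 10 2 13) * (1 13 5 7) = (1 3)(2 5 12 13 9 6 7 10) = [0, 3, 5, 1, 4, 12, 7, 10, 8, 6, 2, 11, 13, 9]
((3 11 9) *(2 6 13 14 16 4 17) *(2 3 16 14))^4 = (2 6 13)(3 4 9)(11 17 16) = [0, 1, 6, 4, 9, 5, 13, 7, 8, 3, 10, 17, 12, 2, 14, 15, 11, 16]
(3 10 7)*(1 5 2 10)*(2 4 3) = (1 5 4 3)(2 10 7) = [0, 5, 10, 1, 3, 4, 6, 2, 8, 9, 7]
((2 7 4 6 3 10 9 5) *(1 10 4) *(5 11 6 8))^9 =[0, 2, 8, 11, 6, 4, 9, 5, 3, 1, 7, 10] =(1 2 8 3 11 10 7 5 4 6 9)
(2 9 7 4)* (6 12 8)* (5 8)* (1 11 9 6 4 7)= (1 11 9)(2 6 12 5 8 4)= [0, 11, 6, 3, 2, 8, 12, 7, 4, 1, 10, 9, 5]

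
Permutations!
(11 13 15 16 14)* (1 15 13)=(1 15 16 14 11)=[0, 15, 2, 3, 4, 5, 6, 7, 8, 9, 10, 1, 12, 13, 11, 16, 14]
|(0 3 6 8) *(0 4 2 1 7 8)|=15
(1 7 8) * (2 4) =[0, 7, 4, 3, 2, 5, 6, 8, 1] =(1 7 8)(2 4)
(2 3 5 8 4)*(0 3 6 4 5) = (0 3)(2 6 4)(5 8) = [3, 1, 6, 0, 2, 8, 4, 7, 5]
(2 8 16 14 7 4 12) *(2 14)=(2 8 16)(4 12 14 7)=[0, 1, 8, 3, 12, 5, 6, 4, 16, 9, 10, 11, 14, 13, 7, 15, 2]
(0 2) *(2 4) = (0 4 2) = [4, 1, 0, 3, 2]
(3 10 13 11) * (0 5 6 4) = [5, 1, 2, 10, 0, 6, 4, 7, 8, 9, 13, 3, 12, 11] = (0 5 6 4)(3 10 13 11)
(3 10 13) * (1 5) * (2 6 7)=(1 5)(2 6 7)(3 10 13)=[0, 5, 6, 10, 4, 1, 7, 2, 8, 9, 13, 11, 12, 3]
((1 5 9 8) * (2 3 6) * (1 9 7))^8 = (9)(1 7 5)(2 6 3) = [0, 7, 6, 2, 4, 1, 3, 5, 8, 9]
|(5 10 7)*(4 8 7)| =5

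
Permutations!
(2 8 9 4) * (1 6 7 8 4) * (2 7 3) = (1 6 3 2 4 7 8 9) = [0, 6, 4, 2, 7, 5, 3, 8, 9, 1]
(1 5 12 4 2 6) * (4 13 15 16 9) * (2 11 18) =(1 5 12 13 15 16 9 4 11 18 2 6) =[0, 5, 6, 3, 11, 12, 1, 7, 8, 4, 10, 18, 13, 15, 14, 16, 9, 17, 2]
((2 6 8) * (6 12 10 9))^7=(2 12 10 9 6 8)=[0, 1, 12, 3, 4, 5, 8, 7, 2, 6, 9, 11, 10]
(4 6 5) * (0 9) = (0 9)(4 6 5) = [9, 1, 2, 3, 6, 4, 5, 7, 8, 0]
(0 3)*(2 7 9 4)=(0 3)(2 7 9 4)=[3, 1, 7, 0, 2, 5, 6, 9, 8, 4]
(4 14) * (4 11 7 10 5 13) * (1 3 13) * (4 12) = (1 3 13 12 4 14 11 7 10 5) = [0, 3, 2, 13, 14, 1, 6, 10, 8, 9, 5, 7, 4, 12, 11]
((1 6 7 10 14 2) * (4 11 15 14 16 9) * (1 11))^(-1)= (1 4 9 16 10 7 6)(2 14 15 11)= [0, 4, 14, 3, 9, 5, 1, 6, 8, 16, 7, 2, 12, 13, 15, 11, 10]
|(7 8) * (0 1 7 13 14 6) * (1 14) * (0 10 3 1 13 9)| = 9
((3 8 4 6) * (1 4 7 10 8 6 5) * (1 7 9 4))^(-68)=(4 8 7)(5 9 10)=[0, 1, 2, 3, 8, 9, 6, 4, 7, 10, 5]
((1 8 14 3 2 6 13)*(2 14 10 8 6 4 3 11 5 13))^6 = (1 11 4)(2 13 14)(3 6 5) = [0, 11, 13, 6, 1, 3, 5, 7, 8, 9, 10, 4, 12, 14, 2]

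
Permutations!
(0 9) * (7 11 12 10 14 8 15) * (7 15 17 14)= (0 9)(7 11 12 10)(8 17 14)= [9, 1, 2, 3, 4, 5, 6, 11, 17, 0, 7, 12, 10, 13, 8, 15, 16, 14]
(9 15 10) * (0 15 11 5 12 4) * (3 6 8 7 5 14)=(0 15 10 9 11 14 3 6 8 7 5 12 4)=[15, 1, 2, 6, 0, 12, 8, 5, 7, 11, 9, 14, 4, 13, 3, 10]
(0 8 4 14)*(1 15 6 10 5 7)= (0 8 4 14)(1 15 6 10 5 7)= [8, 15, 2, 3, 14, 7, 10, 1, 4, 9, 5, 11, 12, 13, 0, 6]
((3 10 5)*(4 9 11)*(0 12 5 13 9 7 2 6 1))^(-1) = (0 1 6 2 7 4 11 9 13 10 3 5 12) = [1, 6, 7, 5, 11, 12, 2, 4, 8, 13, 3, 9, 0, 10]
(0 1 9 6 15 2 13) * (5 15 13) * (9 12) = (0 1 12 9 6 13)(2 5 15) = [1, 12, 5, 3, 4, 15, 13, 7, 8, 6, 10, 11, 9, 0, 14, 2]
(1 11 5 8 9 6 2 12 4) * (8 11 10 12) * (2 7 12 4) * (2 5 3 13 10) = (1 2 8 9 6 7 12 5 11 3 13 10 4) = [0, 2, 8, 13, 1, 11, 7, 12, 9, 6, 4, 3, 5, 10]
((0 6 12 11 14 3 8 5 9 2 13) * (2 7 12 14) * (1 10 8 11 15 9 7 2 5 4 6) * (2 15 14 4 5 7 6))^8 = [13, 0, 4, 12, 6, 8, 5, 3, 10, 9, 1, 14, 11, 2, 7, 15] = (15)(0 13 2 4 6 5 8 10 1)(3 12 11 14 7)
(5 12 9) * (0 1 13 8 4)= (0 1 13 8 4)(5 12 9)= [1, 13, 2, 3, 0, 12, 6, 7, 4, 5, 10, 11, 9, 8]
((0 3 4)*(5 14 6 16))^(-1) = (0 4 3)(5 16 6 14) = [4, 1, 2, 0, 3, 16, 14, 7, 8, 9, 10, 11, 12, 13, 5, 15, 6]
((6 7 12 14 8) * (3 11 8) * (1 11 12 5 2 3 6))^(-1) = [0, 8, 5, 2, 4, 7, 14, 6, 11, 9, 10, 1, 3, 13, 12] = (1 8 11)(2 5 7 6 14 12 3)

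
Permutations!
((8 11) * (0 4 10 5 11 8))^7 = [10, 1, 2, 3, 5, 0, 6, 7, 8, 9, 11, 4] = (0 10 11 4 5)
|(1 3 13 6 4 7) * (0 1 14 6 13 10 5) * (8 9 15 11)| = |(0 1 3 10 5)(4 7 14 6)(8 9 15 11)| = 20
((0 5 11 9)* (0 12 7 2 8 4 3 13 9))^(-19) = (0 11 5)(2 9 4 7 13 8 12 3) = [11, 1, 9, 2, 7, 0, 6, 13, 12, 4, 10, 5, 3, 8]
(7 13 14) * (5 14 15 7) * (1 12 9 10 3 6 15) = (1 12 9 10 3 6 15 7 13)(5 14) = [0, 12, 2, 6, 4, 14, 15, 13, 8, 10, 3, 11, 9, 1, 5, 7]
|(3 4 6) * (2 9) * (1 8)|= 6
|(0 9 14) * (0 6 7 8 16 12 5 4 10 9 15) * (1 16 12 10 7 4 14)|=28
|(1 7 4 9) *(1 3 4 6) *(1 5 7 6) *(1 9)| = 7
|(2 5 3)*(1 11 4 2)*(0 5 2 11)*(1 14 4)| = 7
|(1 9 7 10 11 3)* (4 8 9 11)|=15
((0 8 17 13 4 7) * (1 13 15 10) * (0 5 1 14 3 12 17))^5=[8, 1, 2, 14, 4, 5, 6, 7, 0, 9, 15, 11, 3, 13, 10, 17, 16, 12]=(0 8)(3 14 10 15 17 12)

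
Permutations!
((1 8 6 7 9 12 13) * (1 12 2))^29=(1 2 9 7 6 8)(12 13)=[0, 2, 9, 3, 4, 5, 8, 6, 1, 7, 10, 11, 13, 12]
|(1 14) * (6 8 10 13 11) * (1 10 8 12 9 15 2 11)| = 12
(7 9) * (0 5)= [5, 1, 2, 3, 4, 0, 6, 9, 8, 7]= (0 5)(7 9)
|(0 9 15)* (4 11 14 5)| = |(0 9 15)(4 11 14 5)| = 12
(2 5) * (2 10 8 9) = (2 5 10 8 9) = [0, 1, 5, 3, 4, 10, 6, 7, 9, 2, 8]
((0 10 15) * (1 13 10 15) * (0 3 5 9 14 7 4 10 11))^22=(0 13 10 7 9 3)(1 4 14 5 15 11)=[13, 4, 2, 0, 14, 15, 6, 9, 8, 3, 7, 1, 12, 10, 5, 11]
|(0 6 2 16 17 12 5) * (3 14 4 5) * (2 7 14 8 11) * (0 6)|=|(2 16 17 12 3 8 11)(4 5 6 7 14)|=35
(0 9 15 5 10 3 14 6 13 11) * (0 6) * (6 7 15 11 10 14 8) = (0 9 11 7 15 5 14)(3 8 6 13 10) = [9, 1, 2, 8, 4, 14, 13, 15, 6, 11, 3, 7, 12, 10, 0, 5]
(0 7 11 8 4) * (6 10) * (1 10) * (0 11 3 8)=(0 7 3 8 4 11)(1 10 6)=[7, 10, 2, 8, 11, 5, 1, 3, 4, 9, 6, 0]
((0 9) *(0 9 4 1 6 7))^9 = [7, 4, 2, 3, 0, 5, 1, 6, 8, 9] = (9)(0 7 6 1 4)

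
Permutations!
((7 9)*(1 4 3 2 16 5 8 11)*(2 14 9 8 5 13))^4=(1 9)(2 16 13)(3 8)(4 7)(11 14)=[0, 9, 16, 8, 7, 5, 6, 4, 3, 1, 10, 14, 12, 2, 11, 15, 13]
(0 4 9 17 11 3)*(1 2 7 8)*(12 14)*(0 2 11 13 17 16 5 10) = (0 4 9 16 5 10)(1 11 3 2 7 8)(12 14)(13 17) = [4, 11, 7, 2, 9, 10, 6, 8, 1, 16, 0, 3, 14, 17, 12, 15, 5, 13]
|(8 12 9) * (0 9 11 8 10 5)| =|(0 9 10 5)(8 12 11)| =12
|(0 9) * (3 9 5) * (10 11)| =4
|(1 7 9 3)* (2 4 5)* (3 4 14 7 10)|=6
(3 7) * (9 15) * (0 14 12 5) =[14, 1, 2, 7, 4, 0, 6, 3, 8, 15, 10, 11, 5, 13, 12, 9] =(0 14 12 5)(3 7)(9 15)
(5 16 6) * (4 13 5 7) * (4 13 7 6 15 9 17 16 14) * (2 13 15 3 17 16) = (2 13 5 14 4 7 15 9 16 3 17) = [0, 1, 13, 17, 7, 14, 6, 15, 8, 16, 10, 11, 12, 5, 4, 9, 3, 2]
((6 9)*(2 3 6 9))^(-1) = (9)(2 6 3) = [0, 1, 6, 2, 4, 5, 3, 7, 8, 9]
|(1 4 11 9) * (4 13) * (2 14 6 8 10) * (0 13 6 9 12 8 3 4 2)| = |(0 13 2 14 9 1 6 3 4 11 12 8 10)| = 13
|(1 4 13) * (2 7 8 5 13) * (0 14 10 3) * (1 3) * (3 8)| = |(0 14 10 1 4 2 7 3)(5 13 8)| = 24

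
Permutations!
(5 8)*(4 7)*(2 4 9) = (2 4 7 9)(5 8) = [0, 1, 4, 3, 7, 8, 6, 9, 5, 2]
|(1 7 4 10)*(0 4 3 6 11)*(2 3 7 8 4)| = |(0 2 3 6 11)(1 8 4 10)| = 20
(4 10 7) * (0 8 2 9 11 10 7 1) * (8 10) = [10, 0, 9, 3, 7, 5, 6, 4, 2, 11, 1, 8] = (0 10 1)(2 9 11 8)(4 7)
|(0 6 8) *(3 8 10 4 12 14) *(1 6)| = |(0 1 6 10 4 12 14 3 8)| = 9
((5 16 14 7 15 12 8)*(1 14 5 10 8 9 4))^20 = (16)(1 4 9 12 15 7 14) = [0, 4, 2, 3, 9, 5, 6, 14, 8, 12, 10, 11, 15, 13, 1, 7, 16]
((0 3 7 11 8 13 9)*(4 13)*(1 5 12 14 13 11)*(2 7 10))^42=(0 13 12 1 2 3 9 14 5 7 10)=[13, 2, 3, 9, 4, 7, 6, 10, 8, 14, 0, 11, 1, 12, 5]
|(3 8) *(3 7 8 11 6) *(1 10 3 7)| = |(1 10 3 11 6 7 8)| = 7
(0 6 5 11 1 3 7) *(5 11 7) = (0 6 11 1 3 5 7) = [6, 3, 2, 5, 4, 7, 11, 0, 8, 9, 10, 1]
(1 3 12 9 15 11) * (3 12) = (1 12 9 15 11) = [0, 12, 2, 3, 4, 5, 6, 7, 8, 15, 10, 1, 9, 13, 14, 11]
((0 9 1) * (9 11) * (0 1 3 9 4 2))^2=(0 4)(2 11)=[4, 1, 11, 3, 0, 5, 6, 7, 8, 9, 10, 2]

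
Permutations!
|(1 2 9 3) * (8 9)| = 5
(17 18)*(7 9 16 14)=(7 9 16 14)(17 18)=[0, 1, 2, 3, 4, 5, 6, 9, 8, 16, 10, 11, 12, 13, 7, 15, 14, 18, 17]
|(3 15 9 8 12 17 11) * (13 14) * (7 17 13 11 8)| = |(3 15 9 7 17 8 12 13 14 11)| = 10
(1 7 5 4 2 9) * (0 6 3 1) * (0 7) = (0 6 3 1)(2 9 7 5 4) = [6, 0, 9, 1, 2, 4, 3, 5, 8, 7]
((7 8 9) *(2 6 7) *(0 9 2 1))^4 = (0 9 1) = [9, 0, 2, 3, 4, 5, 6, 7, 8, 1]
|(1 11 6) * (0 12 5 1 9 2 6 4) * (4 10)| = 21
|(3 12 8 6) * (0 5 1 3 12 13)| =15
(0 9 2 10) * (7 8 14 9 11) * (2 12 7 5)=(0 11 5 2 10)(7 8 14 9 12)=[11, 1, 10, 3, 4, 2, 6, 8, 14, 12, 0, 5, 7, 13, 9]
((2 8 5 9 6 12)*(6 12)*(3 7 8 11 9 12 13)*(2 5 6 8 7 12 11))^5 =[0, 1, 2, 13, 4, 12, 8, 7, 6, 11, 10, 5, 3, 9] =(3 13 9 11 5 12)(6 8)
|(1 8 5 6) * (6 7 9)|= |(1 8 5 7 9 6)|= 6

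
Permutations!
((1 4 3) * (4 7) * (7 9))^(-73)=[0, 7, 2, 9, 1, 5, 6, 3, 8, 4]=(1 7 3 9 4)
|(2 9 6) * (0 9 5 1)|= |(0 9 6 2 5 1)|= 6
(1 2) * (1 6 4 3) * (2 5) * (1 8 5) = (2 6 4 3 8 5) = [0, 1, 6, 8, 3, 2, 4, 7, 5]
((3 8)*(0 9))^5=(0 9)(3 8)=[9, 1, 2, 8, 4, 5, 6, 7, 3, 0]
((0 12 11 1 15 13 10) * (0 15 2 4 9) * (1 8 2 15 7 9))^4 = (0 2 13)(1 7 11)(4 10 12)(8 15 9) = [2, 7, 13, 3, 10, 5, 6, 11, 15, 8, 12, 1, 4, 0, 14, 9]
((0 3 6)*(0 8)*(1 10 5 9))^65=[3, 10, 2, 6, 4, 9, 8, 7, 0, 1, 5]=(0 3 6 8)(1 10 5 9)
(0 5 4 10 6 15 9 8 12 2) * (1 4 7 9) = (0 5 7 9 8 12 2)(1 4 10 6 15) = [5, 4, 0, 3, 10, 7, 15, 9, 12, 8, 6, 11, 2, 13, 14, 1]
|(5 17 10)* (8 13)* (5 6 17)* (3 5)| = 6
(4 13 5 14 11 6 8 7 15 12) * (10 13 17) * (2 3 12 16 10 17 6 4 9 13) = [0, 1, 3, 12, 6, 14, 8, 15, 7, 13, 2, 4, 9, 5, 11, 16, 10, 17] = (17)(2 3 12 9 13 5 14 11 4 6 8 7 15 16 10)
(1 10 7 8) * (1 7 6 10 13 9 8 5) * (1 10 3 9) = (1 13)(3 9 8 7 5 10 6) = [0, 13, 2, 9, 4, 10, 3, 5, 7, 8, 6, 11, 12, 1]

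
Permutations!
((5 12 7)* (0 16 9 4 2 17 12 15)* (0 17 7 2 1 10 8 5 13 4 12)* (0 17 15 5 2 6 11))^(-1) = [11, 4, 8, 3, 13, 5, 12, 2, 10, 16, 1, 6, 9, 7, 14, 15, 0, 17] = (17)(0 11 6 12 9 16)(1 4 13 7 2 8 10)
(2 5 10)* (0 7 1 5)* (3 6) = (0 7 1 5 10 2)(3 6) = [7, 5, 0, 6, 4, 10, 3, 1, 8, 9, 2]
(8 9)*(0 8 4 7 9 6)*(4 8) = (0 4 7 9 8 6) = [4, 1, 2, 3, 7, 5, 0, 9, 6, 8]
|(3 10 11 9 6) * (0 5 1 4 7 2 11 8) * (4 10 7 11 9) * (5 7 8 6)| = 10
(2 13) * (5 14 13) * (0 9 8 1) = (0 9 8 1)(2 5 14 13) = [9, 0, 5, 3, 4, 14, 6, 7, 1, 8, 10, 11, 12, 2, 13]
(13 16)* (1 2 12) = (1 2 12)(13 16) = [0, 2, 12, 3, 4, 5, 6, 7, 8, 9, 10, 11, 1, 16, 14, 15, 13]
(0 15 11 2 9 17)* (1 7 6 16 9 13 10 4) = (0 15 11 2 13 10 4 1 7 6 16 9 17) = [15, 7, 13, 3, 1, 5, 16, 6, 8, 17, 4, 2, 12, 10, 14, 11, 9, 0]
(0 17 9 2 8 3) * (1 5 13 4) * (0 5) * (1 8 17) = (0 1)(2 17 9)(3 5 13 4 8) = [1, 0, 17, 5, 8, 13, 6, 7, 3, 2, 10, 11, 12, 4, 14, 15, 16, 9]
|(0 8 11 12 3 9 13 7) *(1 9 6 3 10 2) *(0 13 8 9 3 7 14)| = 13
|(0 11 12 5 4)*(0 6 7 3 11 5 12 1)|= 8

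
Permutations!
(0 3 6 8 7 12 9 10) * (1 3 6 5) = [6, 3, 2, 5, 4, 1, 8, 12, 7, 10, 0, 11, 9] = (0 6 8 7 12 9 10)(1 3 5)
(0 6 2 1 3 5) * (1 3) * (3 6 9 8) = (0 9 8 3 5)(2 6) = [9, 1, 6, 5, 4, 0, 2, 7, 3, 8]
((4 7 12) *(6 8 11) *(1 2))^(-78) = (12) = [0, 1, 2, 3, 4, 5, 6, 7, 8, 9, 10, 11, 12]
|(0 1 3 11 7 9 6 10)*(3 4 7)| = 14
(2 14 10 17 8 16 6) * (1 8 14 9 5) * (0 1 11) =(0 1 8 16 6 2 9 5 11)(10 17 14) =[1, 8, 9, 3, 4, 11, 2, 7, 16, 5, 17, 0, 12, 13, 10, 15, 6, 14]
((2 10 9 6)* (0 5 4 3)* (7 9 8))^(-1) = (0 3 4 5)(2 6 9 7 8 10) = [3, 1, 6, 4, 5, 0, 9, 8, 10, 7, 2]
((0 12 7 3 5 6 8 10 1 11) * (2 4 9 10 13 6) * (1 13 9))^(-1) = (0 11 1 4 2 5 3 7 12)(6 13 10 9 8) = [11, 4, 5, 7, 2, 3, 13, 12, 6, 8, 9, 1, 0, 10]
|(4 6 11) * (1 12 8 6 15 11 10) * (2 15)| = 20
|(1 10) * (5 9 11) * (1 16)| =3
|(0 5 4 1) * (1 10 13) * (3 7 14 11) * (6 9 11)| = |(0 5 4 10 13 1)(3 7 14 6 9 11)| = 6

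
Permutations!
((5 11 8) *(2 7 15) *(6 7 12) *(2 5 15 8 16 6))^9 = (2 12)(5 16 7 15 11 6 8) = [0, 1, 12, 3, 4, 16, 8, 15, 5, 9, 10, 6, 2, 13, 14, 11, 7]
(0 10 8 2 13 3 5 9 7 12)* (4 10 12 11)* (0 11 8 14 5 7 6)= (0 12 11 4 10 14 5 9 6)(2 13 3 7 8)= [12, 1, 13, 7, 10, 9, 0, 8, 2, 6, 14, 4, 11, 3, 5]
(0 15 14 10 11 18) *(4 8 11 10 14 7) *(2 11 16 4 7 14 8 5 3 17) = [15, 1, 11, 17, 5, 3, 6, 7, 16, 9, 10, 18, 12, 13, 8, 14, 4, 2, 0] = (0 15 14 8 16 4 5 3 17 2 11 18)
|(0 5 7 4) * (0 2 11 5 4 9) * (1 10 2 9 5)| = |(0 4 9)(1 10 2 11)(5 7)| = 12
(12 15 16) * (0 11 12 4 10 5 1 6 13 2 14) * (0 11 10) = [10, 6, 14, 3, 0, 1, 13, 7, 8, 9, 5, 12, 15, 2, 11, 16, 4] = (0 10 5 1 6 13 2 14 11 12 15 16 4)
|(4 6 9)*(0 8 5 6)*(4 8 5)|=|(0 5 6 9 8 4)|=6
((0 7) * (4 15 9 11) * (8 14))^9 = (0 7)(4 15 9 11)(8 14) = [7, 1, 2, 3, 15, 5, 6, 0, 14, 11, 10, 4, 12, 13, 8, 9]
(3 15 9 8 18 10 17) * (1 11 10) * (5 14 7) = (1 11 10 17 3 15 9 8 18)(5 14 7) = [0, 11, 2, 15, 4, 14, 6, 5, 18, 8, 17, 10, 12, 13, 7, 9, 16, 3, 1]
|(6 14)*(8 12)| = 2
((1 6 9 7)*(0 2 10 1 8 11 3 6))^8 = (3 9 8)(6 7 11) = [0, 1, 2, 9, 4, 5, 7, 11, 3, 8, 10, 6]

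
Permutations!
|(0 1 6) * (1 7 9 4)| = |(0 7 9 4 1 6)| = 6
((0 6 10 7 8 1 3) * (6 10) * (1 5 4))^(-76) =(0 5)(1 7)(3 8)(4 10) =[5, 7, 2, 8, 10, 0, 6, 1, 3, 9, 4]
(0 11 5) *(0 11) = (5 11) = [0, 1, 2, 3, 4, 11, 6, 7, 8, 9, 10, 5]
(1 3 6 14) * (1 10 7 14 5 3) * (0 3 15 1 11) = (0 3 6 5 15 1 11)(7 14 10) = [3, 11, 2, 6, 4, 15, 5, 14, 8, 9, 7, 0, 12, 13, 10, 1]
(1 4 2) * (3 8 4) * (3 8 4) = (1 8 3 4 2) = [0, 8, 1, 4, 2, 5, 6, 7, 3]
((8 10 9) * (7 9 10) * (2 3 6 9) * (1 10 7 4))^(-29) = (1 8 6 2 10 4 9 3 7) = [0, 8, 10, 7, 9, 5, 2, 1, 6, 3, 4]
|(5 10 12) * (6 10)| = 4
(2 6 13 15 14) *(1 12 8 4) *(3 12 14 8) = [0, 14, 6, 12, 1, 5, 13, 7, 4, 9, 10, 11, 3, 15, 2, 8] = (1 14 2 6 13 15 8 4)(3 12)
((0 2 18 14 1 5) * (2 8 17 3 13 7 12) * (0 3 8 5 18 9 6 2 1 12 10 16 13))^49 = (0 5 3)(1 18 14 12)(2 9 6)(7 10 16 13)(8 17) = [5, 18, 9, 0, 4, 3, 2, 10, 17, 6, 16, 11, 1, 7, 12, 15, 13, 8, 14]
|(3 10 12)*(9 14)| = |(3 10 12)(9 14)| = 6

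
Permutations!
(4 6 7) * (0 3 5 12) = [3, 1, 2, 5, 6, 12, 7, 4, 8, 9, 10, 11, 0] = (0 3 5 12)(4 6 7)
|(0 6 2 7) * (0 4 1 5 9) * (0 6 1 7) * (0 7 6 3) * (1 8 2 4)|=8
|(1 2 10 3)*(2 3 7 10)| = 2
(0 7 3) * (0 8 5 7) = [0, 1, 2, 8, 4, 7, 6, 3, 5] = (3 8 5 7)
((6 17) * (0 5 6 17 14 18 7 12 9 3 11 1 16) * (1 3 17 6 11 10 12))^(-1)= (0 16 1 7 18 14 6 17 9 12 10 3 11 5)= [16, 7, 2, 11, 4, 0, 17, 18, 8, 12, 3, 5, 10, 13, 6, 15, 1, 9, 14]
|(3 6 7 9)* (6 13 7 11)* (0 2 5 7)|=14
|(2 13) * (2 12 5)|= 4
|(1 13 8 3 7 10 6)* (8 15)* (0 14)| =8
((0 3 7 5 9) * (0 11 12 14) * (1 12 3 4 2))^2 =(0 2 12)(1 14 4)(3 5 11 7 9) =[2, 14, 12, 5, 1, 11, 6, 9, 8, 3, 10, 7, 0, 13, 4]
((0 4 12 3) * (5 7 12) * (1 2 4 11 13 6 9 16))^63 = (0 12 5 2 16 6 11 3 7 4 1 9 13) = [12, 9, 16, 7, 1, 2, 11, 4, 8, 13, 10, 3, 5, 0, 14, 15, 6]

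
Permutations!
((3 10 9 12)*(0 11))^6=(3 9)(10 12)=[0, 1, 2, 9, 4, 5, 6, 7, 8, 3, 12, 11, 10]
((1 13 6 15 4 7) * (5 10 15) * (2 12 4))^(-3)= (1 12 10 13 4 15 6 7 2 5)= [0, 12, 5, 3, 15, 1, 7, 2, 8, 9, 13, 11, 10, 4, 14, 6]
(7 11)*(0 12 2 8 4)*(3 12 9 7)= (0 9 7 11 3 12 2 8 4)= [9, 1, 8, 12, 0, 5, 6, 11, 4, 7, 10, 3, 2]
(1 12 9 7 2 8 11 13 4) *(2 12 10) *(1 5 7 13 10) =(2 8 11 10)(4 5 7 12 9 13) =[0, 1, 8, 3, 5, 7, 6, 12, 11, 13, 2, 10, 9, 4]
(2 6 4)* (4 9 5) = (2 6 9 5 4) = [0, 1, 6, 3, 2, 4, 9, 7, 8, 5]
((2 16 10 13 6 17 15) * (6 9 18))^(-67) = [0, 1, 18, 3, 4, 5, 10, 7, 8, 2, 17, 11, 12, 15, 14, 9, 6, 13, 16] = (2 18 16 6 10 17 13 15 9)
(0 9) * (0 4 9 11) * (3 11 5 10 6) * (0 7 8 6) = (0 5 10)(3 11 7 8 6)(4 9) = [5, 1, 2, 11, 9, 10, 3, 8, 6, 4, 0, 7]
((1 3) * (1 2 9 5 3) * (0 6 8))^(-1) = [8, 1, 3, 5, 4, 9, 0, 7, 6, 2] = (0 8 6)(2 3 5 9)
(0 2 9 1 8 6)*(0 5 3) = (0 2 9 1 8 6 5 3) = [2, 8, 9, 0, 4, 3, 5, 7, 6, 1]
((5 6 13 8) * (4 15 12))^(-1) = (4 12 15)(5 8 13 6) = [0, 1, 2, 3, 12, 8, 5, 7, 13, 9, 10, 11, 15, 6, 14, 4]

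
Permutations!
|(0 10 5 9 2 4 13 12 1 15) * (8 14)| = |(0 10 5 9 2 4 13 12 1 15)(8 14)| = 10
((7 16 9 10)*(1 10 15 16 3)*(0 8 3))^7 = (0 8 3 1 10 7)(9 15 16) = [8, 10, 2, 1, 4, 5, 6, 0, 3, 15, 7, 11, 12, 13, 14, 16, 9]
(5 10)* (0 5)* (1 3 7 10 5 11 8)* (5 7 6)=[11, 3, 2, 6, 4, 7, 5, 10, 1, 9, 0, 8]=(0 11 8 1 3 6 5 7 10)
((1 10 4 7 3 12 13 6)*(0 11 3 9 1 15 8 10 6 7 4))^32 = (0 6 13)(1 12 10)(3 8 9)(7 11 15) = [6, 12, 2, 8, 4, 5, 13, 11, 9, 3, 1, 15, 10, 0, 14, 7]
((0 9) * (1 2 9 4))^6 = (0 4 1 2 9) = [4, 2, 9, 3, 1, 5, 6, 7, 8, 0]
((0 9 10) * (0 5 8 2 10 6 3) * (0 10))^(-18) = [8, 1, 5, 9, 4, 3, 0, 7, 10, 2, 6] = (0 8 10 6)(2 5 3 9)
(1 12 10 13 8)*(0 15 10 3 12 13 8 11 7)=[15, 13, 2, 12, 4, 5, 6, 0, 1, 9, 8, 7, 3, 11, 14, 10]=(0 15 10 8 1 13 11 7)(3 12)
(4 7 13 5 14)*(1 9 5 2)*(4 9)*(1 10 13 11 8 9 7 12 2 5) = [0, 4, 10, 3, 12, 14, 6, 11, 9, 1, 13, 8, 2, 5, 7] = (1 4 12 2 10 13 5 14 7 11 8 9)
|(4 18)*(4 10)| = 3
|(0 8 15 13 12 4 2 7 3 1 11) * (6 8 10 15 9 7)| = 14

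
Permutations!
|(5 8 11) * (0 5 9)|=|(0 5 8 11 9)|=5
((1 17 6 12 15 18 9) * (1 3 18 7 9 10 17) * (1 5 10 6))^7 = (18)(1 17 10 5) = [0, 17, 2, 3, 4, 1, 6, 7, 8, 9, 5, 11, 12, 13, 14, 15, 16, 10, 18]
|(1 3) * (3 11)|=3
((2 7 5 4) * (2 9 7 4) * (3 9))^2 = (2 3 7)(4 9 5) = [0, 1, 3, 7, 9, 4, 6, 2, 8, 5]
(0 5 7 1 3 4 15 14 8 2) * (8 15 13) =(0 5 7 1 3 4 13 8 2)(14 15) =[5, 3, 0, 4, 13, 7, 6, 1, 2, 9, 10, 11, 12, 8, 15, 14]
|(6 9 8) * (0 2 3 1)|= |(0 2 3 1)(6 9 8)|= 12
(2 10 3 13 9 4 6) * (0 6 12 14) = (0 6 2 10 3 13 9 4 12 14) = [6, 1, 10, 13, 12, 5, 2, 7, 8, 4, 3, 11, 14, 9, 0]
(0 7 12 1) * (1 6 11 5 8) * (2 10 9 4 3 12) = (0 7 2 10 9 4 3 12 6 11 5 8 1) = [7, 0, 10, 12, 3, 8, 11, 2, 1, 4, 9, 5, 6]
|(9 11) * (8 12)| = |(8 12)(9 11)| = 2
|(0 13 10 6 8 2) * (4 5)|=6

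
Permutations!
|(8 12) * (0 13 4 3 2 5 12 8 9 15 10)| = |(0 13 4 3 2 5 12 9 15 10)| = 10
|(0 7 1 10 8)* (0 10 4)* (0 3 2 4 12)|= |(0 7 1 12)(2 4 3)(8 10)|= 12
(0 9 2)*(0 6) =(0 9 2 6) =[9, 1, 6, 3, 4, 5, 0, 7, 8, 2]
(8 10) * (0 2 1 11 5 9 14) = (0 2 1 11 5 9 14)(8 10) = [2, 11, 1, 3, 4, 9, 6, 7, 10, 14, 8, 5, 12, 13, 0]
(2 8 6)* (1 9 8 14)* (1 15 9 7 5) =(1 7 5)(2 14 15 9 8 6) =[0, 7, 14, 3, 4, 1, 2, 5, 6, 8, 10, 11, 12, 13, 15, 9]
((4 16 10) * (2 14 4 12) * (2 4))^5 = [0, 1, 14, 3, 16, 5, 6, 7, 8, 9, 12, 11, 4, 13, 2, 15, 10] = (2 14)(4 16 10 12)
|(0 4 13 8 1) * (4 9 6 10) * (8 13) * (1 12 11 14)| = 10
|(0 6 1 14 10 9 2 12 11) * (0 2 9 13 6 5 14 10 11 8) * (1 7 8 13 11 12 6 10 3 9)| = |(0 5 14 12 13 10 11 2 6 7 8)(1 3 9)| = 33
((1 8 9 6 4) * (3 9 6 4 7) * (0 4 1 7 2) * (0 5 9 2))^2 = (0 7 2 9 8)(1 6 4 3 5) = [7, 6, 9, 5, 3, 1, 4, 2, 0, 8]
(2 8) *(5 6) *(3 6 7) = [0, 1, 8, 6, 4, 7, 5, 3, 2] = (2 8)(3 6 5 7)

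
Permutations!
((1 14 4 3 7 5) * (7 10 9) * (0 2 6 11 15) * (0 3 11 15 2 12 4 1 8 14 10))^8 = (15)(1 10 9 7 5 8 14) = [0, 10, 2, 3, 4, 8, 6, 5, 14, 7, 9, 11, 12, 13, 1, 15]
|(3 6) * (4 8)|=2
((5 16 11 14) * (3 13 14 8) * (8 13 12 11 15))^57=(3 13 16)(5 8 11)(12 14 15)=[0, 1, 2, 13, 4, 8, 6, 7, 11, 9, 10, 5, 14, 16, 15, 12, 3]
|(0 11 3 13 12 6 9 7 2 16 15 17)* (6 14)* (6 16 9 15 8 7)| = |(0 11 3 13 12 14 16 8 7 2 9 6 15 17)| = 14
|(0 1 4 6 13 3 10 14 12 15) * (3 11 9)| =12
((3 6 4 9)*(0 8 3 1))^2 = (0 3 4 1 8 6 9) = [3, 8, 2, 4, 1, 5, 9, 7, 6, 0]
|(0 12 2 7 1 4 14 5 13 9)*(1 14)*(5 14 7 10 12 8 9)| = |(14)(0 8 9)(1 4)(2 10 12)(5 13)| = 6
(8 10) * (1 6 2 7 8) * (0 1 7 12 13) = (0 1 6 2 12 13)(7 8 10) = [1, 6, 12, 3, 4, 5, 2, 8, 10, 9, 7, 11, 13, 0]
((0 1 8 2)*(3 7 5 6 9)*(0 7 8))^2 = (2 5 9 8 7 6 3) = [0, 1, 5, 2, 4, 9, 3, 6, 7, 8]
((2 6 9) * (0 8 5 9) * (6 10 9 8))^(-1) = (0 6)(2 9 10)(5 8) = [6, 1, 9, 3, 4, 8, 0, 7, 5, 10, 2]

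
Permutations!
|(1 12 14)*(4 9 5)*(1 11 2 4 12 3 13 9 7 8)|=12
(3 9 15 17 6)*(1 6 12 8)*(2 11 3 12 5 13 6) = (1 2 11 3 9 15 17 5 13 6 12 8) = [0, 2, 11, 9, 4, 13, 12, 7, 1, 15, 10, 3, 8, 6, 14, 17, 16, 5]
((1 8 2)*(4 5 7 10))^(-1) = (1 2 8)(4 10 7 5) = [0, 2, 8, 3, 10, 4, 6, 5, 1, 9, 7]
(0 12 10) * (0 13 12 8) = [8, 1, 2, 3, 4, 5, 6, 7, 0, 9, 13, 11, 10, 12] = (0 8)(10 13 12)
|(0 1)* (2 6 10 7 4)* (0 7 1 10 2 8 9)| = 14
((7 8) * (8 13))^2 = [0, 1, 2, 3, 4, 5, 6, 8, 13, 9, 10, 11, 12, 7] = (7 8 13)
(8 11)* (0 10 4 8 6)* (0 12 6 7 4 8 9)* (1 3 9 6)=(0 10 8 11 7 4 6 12 1 3 9)=[10, 3, 2, 9, 6, 5, 12, 4, 11, 0, 8, 7, 1]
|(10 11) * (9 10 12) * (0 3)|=|(0 3)(9 10 11 12)|=4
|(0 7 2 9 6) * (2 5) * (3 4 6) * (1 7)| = |(0 1 7 5 2 9 3 4 6)| = 9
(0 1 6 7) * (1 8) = (0 8 1 6 7) = [8, 6, 2, 3, 4, 5, 7, 0, 1]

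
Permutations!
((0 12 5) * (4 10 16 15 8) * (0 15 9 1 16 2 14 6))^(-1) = [6, 9, 10, 3, 8, 12, 14, 7, 15, 16, 4, 11, 0, 13, 2, 5, 1] = (0 6 14 2 10 4 8 15 5 12)(1 9 16)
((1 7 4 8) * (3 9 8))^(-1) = (1 8 9 3 4 7) = [0, 8, 2, 4, 7, 5, 6, 1, 9, 3]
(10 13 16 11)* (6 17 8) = (6 17 8)(10 13 16 11) = [0, 1, 2, 3, 4, 5, 17, 7, 6, 9, 13, 10, 12, 16, 14, 15, 11, 8]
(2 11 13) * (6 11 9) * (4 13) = (2 9 6 11 4 13) = [0, 1, 9, 3, 13, 5, 11, 7, 8, 6, 10, 4, 12, 2]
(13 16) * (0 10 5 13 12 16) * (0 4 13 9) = [10, 1, 2, 3, 13, 9, 6, 7, 8, 0, 5, 11, 16, 4, 14, 15, 12] = (0 10 5 9)(4 13)(12 16)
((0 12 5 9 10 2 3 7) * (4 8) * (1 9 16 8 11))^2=(0 5 8 11 9 2 7 12 16 4 1 10 3)=[5, 10, 7, 0, 1, 8, 6, 12, 11, 2, 3, 9, 16, 13, 14, 15, 4]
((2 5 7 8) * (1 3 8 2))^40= (1 3 8)(2 5 7)= [0, 3, 5, 8, 4, 7, 6, 2, 1]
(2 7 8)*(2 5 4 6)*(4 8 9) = (2 7 9 4 6)(5 8) = [0, 1, 7, 3, 6, 8, 2, 9, 5, 4]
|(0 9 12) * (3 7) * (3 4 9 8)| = |(0 8 3 7 4 9 12)| = 7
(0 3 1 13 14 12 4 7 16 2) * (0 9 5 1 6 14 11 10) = (0 3 6 14 12 4 7 16 2 9 5 1 13 11 10) = [3, 13, 9, 6, 7, 1, 14, 16, 8, 5, 0, 10, 4, 11, 12, 15, 2]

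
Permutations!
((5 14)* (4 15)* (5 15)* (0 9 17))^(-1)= (0 17 9)(4 15 14 5)= [17, 1, 2, 3, 15, 4, 6, 7, 8, 0, 10, 11, 12, 13, 5, 14, 16, 9]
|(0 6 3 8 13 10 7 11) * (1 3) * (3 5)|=10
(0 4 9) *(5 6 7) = (0 4 9)(5 6 7) = [4, 1, 2, 3, 9, 6, 7, 5, 8, 0]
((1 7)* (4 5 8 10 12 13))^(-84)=(13)=[0, 1, 2, 3, 4, 5, 6, 7, 8, 9, 10, 11, 12, 13]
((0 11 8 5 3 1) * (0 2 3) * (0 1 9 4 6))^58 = [4, 8, 5, 1, 3, 11, 9, 7, 0, 2, 10, 6] = (0 4 3 1 8)(2 5 11 6 9)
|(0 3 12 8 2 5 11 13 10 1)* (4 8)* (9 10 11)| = |(0 3 12 4 8 2 5 9 10 1)(11 13)| = 10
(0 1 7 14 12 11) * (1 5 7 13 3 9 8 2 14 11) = [5, 13, 14, 9, 4, 7, 6, 11, 2, 8, 10, 0, 1, 3, 12] = (0 5 7 11)(1 13 3 9 8 2 14 12)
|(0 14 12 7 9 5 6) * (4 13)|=14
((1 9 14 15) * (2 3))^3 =(1 15 14 9)(2 3) =[0, 15, 3, 2, 4, 5, 6, 7, 8, 1, 10, 11, 12, 13, 9, 14]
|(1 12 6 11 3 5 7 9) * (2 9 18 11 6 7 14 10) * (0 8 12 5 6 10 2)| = 45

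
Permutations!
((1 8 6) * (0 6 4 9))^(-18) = [0, 1, 2, 3, 4, 5, 6, 7, 8, 9] = (9)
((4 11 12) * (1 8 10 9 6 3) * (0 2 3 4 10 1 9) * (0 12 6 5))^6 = (12)(0 2 3 9 5) = [2, 1, 3, 9, 4, 0, 6, 7, 8, 5, 10, 11, 12]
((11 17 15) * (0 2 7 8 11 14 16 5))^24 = (0 11 16 7 15)(2 17 5 8 14) = [11, 1, 17, 3, 4, 8, 6, 15, 14, 9, 10, 16, 12, 13, 2, 0, 7, 5]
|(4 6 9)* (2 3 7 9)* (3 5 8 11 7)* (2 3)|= |(2 5 8 11 7 9 4 6 3)|= 9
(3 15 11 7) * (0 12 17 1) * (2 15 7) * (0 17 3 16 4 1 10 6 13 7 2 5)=(0 12 3 2 15 11 5)(1 17 10 6 13 7 16 4)=[12, 17, 15, 2, 1, 0, 13, 16, 8, 9, 6, 5, 3, 7, 14, 11, 4, 10]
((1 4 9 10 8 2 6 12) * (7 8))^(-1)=(1 12 6 2 8 7 10 9 4)=[0, 12, 8, 3, 1, 5, 2, 10, 7, 4, 9, 11, 6]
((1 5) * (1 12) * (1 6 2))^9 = (1 2 6 12 5) = [0, 2, 6, 3, 4, 1, 12, 7, 8, 9, 10, 11, 5]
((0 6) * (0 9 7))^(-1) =(0 7 9 6) =[7, 1, 2, 3, 4, 5, 0, 9, 8, 6]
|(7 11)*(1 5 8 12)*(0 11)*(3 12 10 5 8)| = |(0 11 7)(1 8 10 5 3 12)| = 6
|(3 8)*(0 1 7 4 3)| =|(0 1 7 4 3 8)| =6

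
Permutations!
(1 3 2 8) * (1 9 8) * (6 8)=(1 3 2)(6 8 9)=[0, 3, 1, 2, 4, 5, 8, 7, 9, 6]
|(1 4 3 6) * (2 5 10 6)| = |(1 4 3 2 5 10 6)| = 7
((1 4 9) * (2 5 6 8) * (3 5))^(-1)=(1 9 4)(2 8 6 5 3)=[0, 9, 8, 2, 1, 3, 5, 7, 6, 4]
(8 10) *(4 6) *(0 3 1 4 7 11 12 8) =(0 3 1 4 6 7 11 12 8 10) =[3, 4, 2, 1, 6, 5, 7, 11, 10, 9, 0, 12, 8]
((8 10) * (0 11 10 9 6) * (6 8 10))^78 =[0, 1, 2, 3, 4, 5, 6, 7, 8, 9, 10, 11] =(11)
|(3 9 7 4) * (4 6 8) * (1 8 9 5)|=15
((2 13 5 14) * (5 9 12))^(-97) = (2 14 5 12 9 13) = [0, 1, 14, 3, 4, 12, 6, 7, 8, 13, 10, 11, 9, 2, 5]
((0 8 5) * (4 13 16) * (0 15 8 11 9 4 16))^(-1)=(16)(0 13 4 9 11)(5 8 15)=[13, 1, 2, 3, 9, 8, 6, 7, 15, 11, 10, 0, 12, 4, 14, 5, 16]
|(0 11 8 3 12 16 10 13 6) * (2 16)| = |(0 11 8 3 12 2 16 10 13 6)| = 10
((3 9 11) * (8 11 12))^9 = (3 11 8 12 9) = [0, 1, 2, 11, 4, 5, 6, 7, 12, 3, 10, 8, 9]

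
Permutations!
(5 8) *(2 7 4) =(2 7 4)(5 8) =[0, 1, 7, 3, 2, 8, 6, 4, 5]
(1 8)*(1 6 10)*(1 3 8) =(3 8 6 10) =[0, 1, 2, 8, 4, 5, 10, 7, 6, 9, 3]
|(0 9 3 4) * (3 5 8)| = |(0 9 5 8 3 4)| = 6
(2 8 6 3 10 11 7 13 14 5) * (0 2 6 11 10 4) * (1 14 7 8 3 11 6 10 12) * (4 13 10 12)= [2, 14, 3, 13, 0, 12, 11, 10, 6, 9, 4, 8, 1, 7, 5]= (0 2 3 13 7 10 4)(1 14 5 12)(6 11 8)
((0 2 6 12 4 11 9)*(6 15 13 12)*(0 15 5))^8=[5, 1, 0, 3, 9, 2, 6, 7, 8, 13, 10, 15, 11, 4, 14, 12]=(0 5 2)(4 9 13)(11 15 12)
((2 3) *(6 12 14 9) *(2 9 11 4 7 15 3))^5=(3 11 9 4 6 7 12 15 14)=[0, 1, 2, 11, 6, 5, 7, 12, 8, 4, 10, 9, 15, 13, 3, 14]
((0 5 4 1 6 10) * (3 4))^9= (0 3 1 10 5 4 6)= [3, 10, 2, 1, 6, 4, 0, 7, 8, 9, 5]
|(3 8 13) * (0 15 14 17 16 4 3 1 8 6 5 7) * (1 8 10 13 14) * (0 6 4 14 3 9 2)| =|(0 15 1 10 13 8 3 4 9 2)(5 7 6)(14 17 16)| =30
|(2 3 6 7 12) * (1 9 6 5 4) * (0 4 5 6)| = |(0 4 1 9)(2 3 6 7 12)| = 20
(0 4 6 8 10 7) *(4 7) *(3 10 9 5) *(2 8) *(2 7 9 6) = (0 9 5 3 10 4 2 8 6 7) = [9, 1, 8, 10, 2, 3, 7, 0, 6, 5, 4]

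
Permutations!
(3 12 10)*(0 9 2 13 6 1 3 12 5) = (0 9 2 13 6 1 3 5)(10 12) = [9, 3, 13, 5, 4, 0, 1, 7, 8, 2, 12, 11, 10, 6]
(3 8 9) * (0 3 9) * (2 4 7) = [3, 1, 4, 8, 7, 5, 6, 2, 0, 9] = (9)(0 3 8)(2 4 7)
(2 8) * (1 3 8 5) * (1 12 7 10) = (1 3 8 2 5 12 7 10) = [0, 3, 5, 8, 4, 12, 6, 10, 2, 9, 1, 11, 7]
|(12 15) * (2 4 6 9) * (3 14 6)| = |(2 4 3 14 6 9)(12 15)| = 6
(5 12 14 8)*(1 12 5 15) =[0, 12, 2, 3, 4, 5, 6, 7, 15, 9, 10, 11, 14, 13, 8, 1] =(1 12 14 8 15)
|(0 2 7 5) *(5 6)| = |(0 2 7 6 5)| = 5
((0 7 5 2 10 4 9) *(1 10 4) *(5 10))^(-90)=[4, 7, 1, 3, 5, 10, 6, 9, 8, 2, 0]=(0 4 5 10)(1 7 9 2)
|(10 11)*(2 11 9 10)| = 2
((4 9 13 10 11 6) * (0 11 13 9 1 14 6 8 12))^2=(0 8)(1 6)(4 14)(11 12)=[8, 6, 2, 3, 14, 5, 1, 7, 0, 9, 10, 12, 11, 13, 4]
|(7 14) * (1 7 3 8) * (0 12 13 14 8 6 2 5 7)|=|(0 12 13 14 3 6 2 5 7 8 1)|=11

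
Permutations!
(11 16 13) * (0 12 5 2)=(0 12 5 2)(11 16 13)=[12, 1, 0, 3, 4, 2, 6, 7, 8, 9, 10, 16, 5, 11, 14, 15, 13]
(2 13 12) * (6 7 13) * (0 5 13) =(0 5 13 12 2 6 7) =[5, 1, 6, 3, 4, 13, 7, 0, 8, 9, 10, 11, 2, 12]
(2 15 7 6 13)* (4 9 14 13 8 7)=(2 15 4 9 14 13)(6 8 7)=[0, 1, 15, 3, 9, 5, 8, 6, 7, 14, 10, 11, 12, 2, 13, 4]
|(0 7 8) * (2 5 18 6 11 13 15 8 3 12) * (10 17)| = |(0 7 3 12 2 5 18 6 11 13 15 8)(10 17)| = 12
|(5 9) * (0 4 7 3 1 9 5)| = 6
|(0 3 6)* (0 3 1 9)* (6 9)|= 5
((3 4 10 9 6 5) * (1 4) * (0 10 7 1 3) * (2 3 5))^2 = (0 9 2 5 10 6 3)(1 7 4) = [9, 7, 5, 0, 1, 10, 3, 4, 8, 2, 6]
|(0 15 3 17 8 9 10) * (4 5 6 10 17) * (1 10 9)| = 11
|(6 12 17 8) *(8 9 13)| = |(6 12 17 9 13 8)| = 6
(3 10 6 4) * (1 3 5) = [0, 3, 2, 10, 5, 1, 4, 7, 8, 9, 6] = (1 3 10 6 4 5)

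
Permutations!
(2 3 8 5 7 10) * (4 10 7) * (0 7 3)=(0 7 3 8 5 4 10 2)=[7, 1, 0, 8, 10, 4, 6, 3, 5, 9, 2]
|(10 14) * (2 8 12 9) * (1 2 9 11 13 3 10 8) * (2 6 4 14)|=|(1 6 4 14 8 12 11 13 3 10 2)|=11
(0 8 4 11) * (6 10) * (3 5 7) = [8, 1, 2, 5, 11, 7, 10, 3, 4, 9, 6, 0] = (0 8 4 11)(3 5 7)(6 10)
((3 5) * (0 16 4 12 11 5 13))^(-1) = (0 13 3 5 11 12 4 16) = [13, 1, 2, 5, 16, 11, 6, 7, 8, 9, 10, 12, 4, 3, 14, 15, 0]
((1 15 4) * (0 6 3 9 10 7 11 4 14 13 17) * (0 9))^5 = (0 3 6)(1 9)(4 17)(7 14)(10 15)(11 13) = [3, 9, 2, 6, 17, 5, 0, 14, 8, 1, 15, 13, 12, 11, 7, 10, 16, 4]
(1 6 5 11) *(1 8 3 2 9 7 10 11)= [0, 6, 9, 2, 4, 1, 5, 10, 3, 7, 11, 8]= (1 6 5)(2 9 7 10 11 8 3)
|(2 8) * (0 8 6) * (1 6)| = |(0 8 2 1 6)| = 5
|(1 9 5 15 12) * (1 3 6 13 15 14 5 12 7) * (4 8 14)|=|(1 9 12 3 6 13 15 7)(4 8 14 5)|=8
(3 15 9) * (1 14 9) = (1 14 9 3 15) = [0, 14, 2, 15, 4, 5, 6, 7, 8, 3, 10, 11, 12, 13, 9, 1]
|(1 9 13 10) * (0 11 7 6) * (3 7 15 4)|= 28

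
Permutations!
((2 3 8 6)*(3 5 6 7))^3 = (8) = [0, 1, 2, 3, 4, 5, 6, 7, 8]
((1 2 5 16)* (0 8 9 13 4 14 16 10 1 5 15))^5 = (0 14 2 13 10 8 16 15 4 1 9 5) = [14, 9, 13, 3, 1, 0, 6, 7, 16, 5, 8, 11, 12, 10, 2, 4, 15]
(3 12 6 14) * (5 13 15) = (3 12 6 14)(5 13 15) = [0, 1, 2, 12, 4, 13, 14, 7, 8, 9, 10, 11, 6, 15, 3, 5]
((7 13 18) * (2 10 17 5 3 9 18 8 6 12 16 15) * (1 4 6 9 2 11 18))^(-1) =(1 9 8 13 7 18 11 15 16 12 6 4)(2 3 5 17 10) =[0, 9, 3, 5, 1, 17, 4, 18, 13, 8, 2, 15, 6, 7, 14, 16, 12, 10, 11]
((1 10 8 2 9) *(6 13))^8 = (13)(1 2 10 9 8) = [0, 2, 10, 3, 4, 5, 6, 7, 1, 8, 9, 11, 12, 13]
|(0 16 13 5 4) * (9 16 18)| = |(0 18 9 16 13 5 4)| = 7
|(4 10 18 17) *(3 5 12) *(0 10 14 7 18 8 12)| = |(0 10 8 12 3 5)(4 14 7 18 17)| = 30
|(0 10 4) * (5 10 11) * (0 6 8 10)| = 12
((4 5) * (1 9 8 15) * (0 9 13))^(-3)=(0 15)(1 9)(4 5)(8 13)=[15, 9, 2, 3, 5, 4, 6, 7, 13, 1, 10, 11, 12, 8, 14, 0]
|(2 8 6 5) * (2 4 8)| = 4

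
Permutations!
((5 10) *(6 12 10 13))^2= (5 6 10 13 12)= [0, 1, 2, 3, 4, 6, 10, 7, 8, 9, 13, 11, 5, 12]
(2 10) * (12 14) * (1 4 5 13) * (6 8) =(1 4 5 13)(2 10)(6 8)(12 14) =[0, 4, 10, 3, 5, 13, 8, 7, 6, 9, 2, 11, 14, 1, 12]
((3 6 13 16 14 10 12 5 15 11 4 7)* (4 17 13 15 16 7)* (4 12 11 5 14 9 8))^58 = (3 13 11 14 4 9 5 6 7 17 10 12 8 16 15) = [0, 1, 2, 13, 9, 6, 7, 17, 16, 5, 12, 14, 8, 11, 4, 3, 15, 10]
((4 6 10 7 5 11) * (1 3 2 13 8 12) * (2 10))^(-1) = [0, 12, 6, 1, 11, 7, 4, 10, 13, 9, 3, 5, 8, 2] = (1 12 8 13 2 6 4 11 5 7 10 3)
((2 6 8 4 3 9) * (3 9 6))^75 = (2 8)(3 4)(6 9) = [0, 1, 8, 4, 3, 5, 9, 7, 2, 6]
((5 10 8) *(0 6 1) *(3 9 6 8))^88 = (10) = [0, 1, 2, 3, 4, 5, 6, 7, 8, 9, 10]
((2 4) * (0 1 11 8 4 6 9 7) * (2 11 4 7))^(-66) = [0, 1, 2, 3, 4, 5, 6, 7, 8, 9, 10, 11] = (11)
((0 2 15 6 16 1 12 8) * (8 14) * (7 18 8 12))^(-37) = [8, 16, 0, 3, 4, 5, 15, 1, 18, 9, 10, 11, 14, 13, 12, 2, 6, 17, 7] = (0 8 18 7 1 16 6 15 2)(12 14)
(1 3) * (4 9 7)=(1 3)(4 9 7)=[0, 3, 2, 1, 9, 5, 6, 4, 8, 7]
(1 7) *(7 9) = (1 9 7) = [0, 9, 2, 3, 4, 5, 6, 1, 8, 7]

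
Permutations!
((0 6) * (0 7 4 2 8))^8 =[7, 1, 0, 3, 8, 5, 4, 2, 6] =(0 7 2)(4 8 6)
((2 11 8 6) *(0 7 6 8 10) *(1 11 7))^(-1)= (0 10 11 1)(2 6 7)= [10, 0, 6, 3, 4, 5, 7, 2, 8, 9, 11, 1]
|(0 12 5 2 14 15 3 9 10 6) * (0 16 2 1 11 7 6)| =|(0 12 5 1 11 7 6 16 2 14 15 3 9 10)| =14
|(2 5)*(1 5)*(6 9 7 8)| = |(1 5 2)(6 9 7 8)| = 12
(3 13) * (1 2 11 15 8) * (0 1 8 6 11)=(0 1 2)(3 13)(6 11 15)=[1, 2, 0, 13, 4, 5, 11, 7, 8, 9, 10, 15, 12, 3, 14, 6]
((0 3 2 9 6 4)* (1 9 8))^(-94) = [2, 6, 1, 8, 3, 5, 0, 7, 9, 4] = (0 2 1 6)(3 8 9 4)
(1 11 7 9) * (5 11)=(1 5 11 7 9)=[0, 5, 2, 3, 4, 11, 6, 9, 8, 1, 10, 7]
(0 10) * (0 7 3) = (0 10 7 3) = [10, 1, 2, 0, 4, 5, 6, 3, 8, 9, 7]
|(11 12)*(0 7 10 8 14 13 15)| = 14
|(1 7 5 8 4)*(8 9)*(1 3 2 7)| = 7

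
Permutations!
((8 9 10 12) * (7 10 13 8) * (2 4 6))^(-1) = [0, 1, 6, 3, 2, 5, 4, 12, 13, 8, 7, 11, 10, 9] = (2 6 4)(7 12 10)(8 13 9)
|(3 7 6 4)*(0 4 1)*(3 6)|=|(0 4 6 1)(3 7)|=4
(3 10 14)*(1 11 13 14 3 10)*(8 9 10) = (1 11 13 14 8 9 10 3) = [0, 11, 2, 1, 4, 5, 6, 7, 9, 10, 3, 13, 12, 14, 8]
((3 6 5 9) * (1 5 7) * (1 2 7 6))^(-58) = (1 9)(3 5) = [0, 9, 2, 5, 4, 3, 6, 7, 8, 1]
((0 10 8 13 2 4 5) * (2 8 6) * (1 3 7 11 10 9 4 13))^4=(1 10 8 11 13 7 2 3 6)=[0, 10, 3, 6, 4, 5, 1, 2, 11, 9, 8, 13, 12, 7]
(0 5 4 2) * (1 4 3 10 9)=(0 5 3 10 9 1 4 2)=[5, 4, 0, 10, 2, 3, 6, 7, 8, 1, 9]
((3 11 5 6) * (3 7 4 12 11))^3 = [0, 1, 2, 3, 5, 4, 12, 11, 8, 9, 10, 7, 6] = (4 5)(6 12)(7 11)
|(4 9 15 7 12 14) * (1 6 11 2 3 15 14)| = 24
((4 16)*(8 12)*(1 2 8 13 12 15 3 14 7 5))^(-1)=(1 5 7 14 3 15 8 2)(4 16)(12 13)=[0, 5, 1, 15, 16, 7, 6, 14, 2, 9, 10, 11, 13, 12, 3, 8, 4]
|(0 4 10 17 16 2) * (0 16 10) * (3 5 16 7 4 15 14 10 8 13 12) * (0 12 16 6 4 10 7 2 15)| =|(3 5 6 4 12)(7 10 17 8 13 16 15 14)| =40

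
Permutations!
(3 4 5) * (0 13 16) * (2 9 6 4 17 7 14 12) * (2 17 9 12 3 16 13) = (0 2 12 17 7 14 3 9 6 4 5 16) = [2, 1, 12, 9, 5, 16, 4, 14, 8, 6, 10, 11, 17, 13, 3, 15, 0, 7]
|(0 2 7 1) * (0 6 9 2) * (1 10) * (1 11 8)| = 8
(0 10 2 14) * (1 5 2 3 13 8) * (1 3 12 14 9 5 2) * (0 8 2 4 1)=(0 10 12 14 8 3 13 2 9 5)(1 4)=[10, 4, 9, 13, 1, 0, 6, 7, 3, 5, 12, 11, 14, 2, 8]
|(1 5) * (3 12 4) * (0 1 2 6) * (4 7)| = |(0 1 5 2 6)(3 12 7 4)| = 20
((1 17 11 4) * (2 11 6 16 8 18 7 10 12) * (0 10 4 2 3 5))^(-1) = (0 5 3 12 10)(1 4 7 18 8 16 6 17)(2 11) = [5, 4, 11, 12, 7, 3, 17, 18, 16, 9, 0, 2, 10, 13, 14, 15, 6, 1, 8]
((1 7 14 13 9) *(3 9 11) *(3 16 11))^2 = [0, 14, 2, 1, 4, 5, 6, 13, 8, 7, 10, 11, 12, 9, 3, 15, 16] = (16)(1 14 3)(7 13 9)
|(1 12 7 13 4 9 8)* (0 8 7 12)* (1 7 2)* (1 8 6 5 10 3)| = 6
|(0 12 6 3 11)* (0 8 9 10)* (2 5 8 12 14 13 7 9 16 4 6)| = 18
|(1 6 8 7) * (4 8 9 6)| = |(1 4 8 7)(6 9)| = 4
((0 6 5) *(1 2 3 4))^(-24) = (6) = [0, 1, 2, 3, 4, 5, 6]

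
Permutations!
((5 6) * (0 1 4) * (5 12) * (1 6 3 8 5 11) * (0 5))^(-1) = (0 8 3 5 4 1 11 12 6) = [8, 11, 2, 5, 1, 4, 0, 7, 3, 9, 10, 12, 6]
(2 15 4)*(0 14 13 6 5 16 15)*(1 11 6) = (0 14 13 1 11 6 5 16 15 4 2) = [14, 11, 0, 3, 2, 16, 5, 7, 8, 9, 10, 6, 12, 1, 13, 4, 15]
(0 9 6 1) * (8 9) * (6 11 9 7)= [8, 0, 2, 3, 4, 5, 1, 6, 7, 11, 10, 9]= (0 8 7 6 1)(9 11)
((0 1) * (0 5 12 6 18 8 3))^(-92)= (0 6)(1 18)(3 12)(5 8)= [6, 18, 2, 12, 4, 8, 0, 7, 5, 9, 10, 11, 3, 13, 14, 15, 16, 17, 1]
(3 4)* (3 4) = (4) = [0, 1, 2, 3, 4]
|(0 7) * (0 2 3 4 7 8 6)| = 12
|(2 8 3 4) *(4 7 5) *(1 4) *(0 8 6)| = 9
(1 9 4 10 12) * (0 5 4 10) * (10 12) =(0 5 4)(1 9 12) =[5, 9, 2, 3, 0, 4, 6, 7, 8, 12, 10, 11, 1]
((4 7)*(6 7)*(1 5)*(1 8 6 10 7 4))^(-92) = (1 7 10 4 6 8 5) = [0, 7, 2, 3, 6, 1, 8, 10, 5, 9, 4]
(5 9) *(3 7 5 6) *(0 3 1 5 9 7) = (0 3)(1 5 7 9 6) = [3, 5, 2, 0, 4, 7, 1, 9, 8, 6]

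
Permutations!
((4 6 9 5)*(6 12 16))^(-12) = (16) = [0, 1, 2, 3, 4, 5, 6, 7, 8, 9, 10, 11, 12, 13, 14, 15, 16]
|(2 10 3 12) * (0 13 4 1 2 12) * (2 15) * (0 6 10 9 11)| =|(0 13 4 1 15 2 9 11)(3 6 10)| =24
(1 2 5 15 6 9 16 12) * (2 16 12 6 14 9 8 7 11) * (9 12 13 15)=(1 16 6 8 7 11 2 5 9 13 15 14 12)=[0, 16, 5, 3, 4, 9, 8, 11, 7, 13, 10, 2, 1, 15, 12, 14, 6]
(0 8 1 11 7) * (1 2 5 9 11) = [8, 1, 5, 3, 4, 9, 6, 0, 2, 11, 10, 7] = (0 8 2 5 9 11 7)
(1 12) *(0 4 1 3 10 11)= (0 4 1 12 3 10 11)= [4, 12, 2, 10, 1, 5, 6, 7, 8, 9, 11, 0, 3]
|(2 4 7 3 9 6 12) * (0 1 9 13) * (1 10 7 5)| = 35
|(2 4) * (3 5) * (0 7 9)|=6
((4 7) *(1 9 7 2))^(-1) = [0, 2, 4, 3, 7, 5, 6, 9, 8, 1] = (1 2 4 7 9)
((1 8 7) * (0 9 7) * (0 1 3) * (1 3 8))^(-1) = [3, 1, 2, 8, 4, 5, 6, 9, 7, 0] = (0 3 8 7 9)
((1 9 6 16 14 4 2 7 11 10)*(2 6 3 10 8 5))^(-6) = (1 3)(2 5 8 11 7)(4 16)(6 14)(9 10) = [0, 3, 5, 1, 16, 8, 14, 2, 11, 10, 9, 7, 12, 13, 6, 15, 4]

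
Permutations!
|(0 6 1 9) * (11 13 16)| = 12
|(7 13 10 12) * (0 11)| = |(0 11)(7 13 10 12)| = 4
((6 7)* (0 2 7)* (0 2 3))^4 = (2 7 6) = [0, 1, 7, 3, 4, 5, 2, 6]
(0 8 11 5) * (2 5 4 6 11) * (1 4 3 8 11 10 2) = (0 11 3 8 1 4 6 10 2 5) = [11, 4, 5, 8, 6, 0, 10, 7, 1, 9, 2, 3]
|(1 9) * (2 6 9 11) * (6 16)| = |(1 11 2 16 6 9)| = 6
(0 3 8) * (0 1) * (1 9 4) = (0 3 8 9 4 1) = [3, 0, 2, 8, 1, 5, 6, 7, 9, 4]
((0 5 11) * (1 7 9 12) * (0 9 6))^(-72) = (12) = [0, 1, 2, 3, 4, 5, 6, 7, 8, 9, 10, 11, 12]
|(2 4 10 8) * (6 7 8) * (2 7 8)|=|(2 4 10 6 8 7)|=6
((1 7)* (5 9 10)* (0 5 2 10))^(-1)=(0 9 5)(1 7)(2 10)=[9, 7, 10, 3, 4, 0, 6, 1, 8, 5, 2]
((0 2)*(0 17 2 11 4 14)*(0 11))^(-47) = (2 17)(4 14 11) = [0, 1, 17, 3, 14, 5, 6, 7, 8, 9, 10, 4, 12, 13, 11, 15, 16, 2]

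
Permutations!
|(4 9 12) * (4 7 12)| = 2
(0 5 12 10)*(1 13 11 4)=(0 5 12 10)(1 13 11 4)=[5, 13, 2, 3, 1, 12, 6, 7, 8, 9, 0, 4, 10, 11]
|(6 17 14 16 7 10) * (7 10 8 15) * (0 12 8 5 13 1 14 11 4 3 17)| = |(0 12 8 15 7 5 13 1 14 16 10 6)(3 17 11 4)| = 12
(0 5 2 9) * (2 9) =[5, 1, 2, 3, 4, 9, 6, 7, 8, 0] =(0 5 9)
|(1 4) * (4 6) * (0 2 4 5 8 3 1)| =15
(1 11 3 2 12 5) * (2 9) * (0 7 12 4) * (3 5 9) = (0 7 12 9 2 4)(1 11 5) = [7, 11, 4, 3, 0, 1, 6, 12, 8, 2, 10, 5, 9]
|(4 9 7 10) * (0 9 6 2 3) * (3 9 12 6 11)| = |(0 12 6 2 9 7 10 4 11 3)| = 10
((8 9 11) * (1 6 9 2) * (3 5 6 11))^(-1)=[0, 2, 8, 9, 4, 3, 5, 7, 11, 6, 10, 1]=(1 2 8 11)(3 9 6 5)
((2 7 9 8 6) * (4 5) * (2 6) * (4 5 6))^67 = [0, 1, 8, 3, 6, 5, 4, 2, 9, 7] = (2 8 9 7)(4 6)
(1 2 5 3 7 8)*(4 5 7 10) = (1 2 7 8)(3 10 4 5) = [0, 2, 7, 10, 5, 3, 6, 8, 1, 9, 4]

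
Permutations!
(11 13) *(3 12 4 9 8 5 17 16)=(3 12 4 9 8 5 17 16)(11 13)=[0, 1, 2, 12, 9, 17, 6, 7, 5, 8, 10, 13, 4, 11, 14, 15, 3, 16]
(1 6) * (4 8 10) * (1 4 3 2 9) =(1 6 4 8 10 3 2 9) =[0, 6, 9, 2, 8, 5, 4, 7, 10, 1, 3]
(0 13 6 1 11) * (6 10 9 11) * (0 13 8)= (0 8)(1 6)(9 11 13 10)= [8, 6, 2, 3, 4, 5, 1, 7, 0, 11, 9, 13, 12, 10]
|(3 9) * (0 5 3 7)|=5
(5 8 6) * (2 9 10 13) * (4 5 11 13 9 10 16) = (2 10 9 16 4 5 8 6 11 13) = [0, 1, 10, 3, 5, 8, 11, 7, 6, 16, 9, 13, 12, 2, 14, 15, 4]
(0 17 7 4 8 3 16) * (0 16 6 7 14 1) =[17, 0, 2, 6, 8, 5, 7, 4, 3, 9, 10, 11, 12, 13, 1, 15, 16, 14] =(0 17 14 1)(3 6 7 4 8)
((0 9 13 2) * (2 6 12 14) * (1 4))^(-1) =(0 2 14 12 6 13 9)(1 4) =[2, 4, 14, 3, 1, 5, 13, 7, 8, 0, 10, 11, 6, 9, 12]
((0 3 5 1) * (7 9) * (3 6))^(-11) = (0 1 5 3 6)(7 9) = [1, 5, 2, 6, 4, 3, 0, 9, 8, 7]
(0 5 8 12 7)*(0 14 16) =(0 5 8 12 7 14 16) =[5, 1, 2, 3, 4, 8, 6, 14, 12, 9, 10, 11, 7, 13, 16, 15, 0]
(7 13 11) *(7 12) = [0, 1, 2, 3, 4, 5, 6, 13, 8, 9, 10, 12, 7, 11] = (7 13 11 12)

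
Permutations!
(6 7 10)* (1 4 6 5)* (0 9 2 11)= (0 9 2 11)(1 4 6 7 10 5)= [9, 4, 11, 3, 6, 1, 7, 10, 8, 2, 5, 0]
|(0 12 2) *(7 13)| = 6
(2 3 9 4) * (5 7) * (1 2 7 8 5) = (1 2 3 9 4 7)(5 8) = [0, 2, 3, 9, 7, 8, 6, 1, 5, 4]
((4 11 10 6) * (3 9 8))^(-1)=[0, 1, 2, 8, 6, 5, 10, 7, 9, 3, 11, 4]=(3 8 9)(4 6 10 11)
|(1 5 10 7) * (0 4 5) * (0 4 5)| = |(0 5 10 7 1 4)| = 6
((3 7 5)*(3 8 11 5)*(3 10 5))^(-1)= (3 11 8 5 10 7)= [0, 1, 2, 11, 4, 10, 6, 3, 5, 9, 7, 8]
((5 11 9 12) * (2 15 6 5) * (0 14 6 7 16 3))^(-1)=(0 3 16 7 15 2 12 9 11 5 6 14)=[3, 1, 12, 16, 4, 6, 14, 15, 8, 11, 10, 5, 9, 13, 0, 2, 7]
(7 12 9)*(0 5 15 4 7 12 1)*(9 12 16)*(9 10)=(0 5 15 4 7 1)(9 16 10)=[5, 0, 2, 3, 7, 15, 6, 1, 8, 16, 9, 11, 12, 13, 14, 4, 10]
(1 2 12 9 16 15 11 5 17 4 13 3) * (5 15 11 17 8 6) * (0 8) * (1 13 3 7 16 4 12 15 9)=(0 8 6 5)(1 2 15 17 12)(3 13 7 16 11 9 4)=[8, 2, 15, 13, 3, 0, 5, 16, 6, 4, 10, 9, 1, 7, 14, 17, 11, 12]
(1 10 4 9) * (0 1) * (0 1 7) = (0 7)(1 10 4 9) = [7, 10, 2, 3, 9, 5, 6, 0, 8, 1, 4]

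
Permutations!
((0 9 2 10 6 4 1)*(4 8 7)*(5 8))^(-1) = (0 1 4 7 8 5 6 10 2 9) = [1, 4, 9, 3, 7, 6, 10, 8, 5, 0, 2]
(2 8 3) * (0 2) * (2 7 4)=(0 7 4 2 8 3)=[7, 1, 8, 0, 2, 5, 6, 4, 3]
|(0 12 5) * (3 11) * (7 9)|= |(0 12 5)(3 11)(7 9)|= 6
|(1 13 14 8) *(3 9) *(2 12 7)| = |(1 13 14 8)(2 12 7)(3 9)| = 12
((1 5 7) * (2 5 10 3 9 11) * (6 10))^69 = (1 2 3)(5 9 6)(7 11 10) = [0, 2, 3, 1, 4, 9, 5, 11, 8, 6, 7, 10]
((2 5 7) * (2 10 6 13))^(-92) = (2 6 7)(5 13 10) = [0, 1, 6, 3, 4, 13, 7, 2, 8, 9, 5, 11, 12, 10]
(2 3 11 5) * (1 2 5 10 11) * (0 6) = [6, 2, 3, 1, 4, 5, 0, 7, 8, 9, 11, 10] = (0 6)(1 2 3)(10 11)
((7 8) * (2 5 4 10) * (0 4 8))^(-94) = (0 5 4 8 10 7 2) = [5, 1, 0, 3, 8, 4, 6, 2, 10, 9, 7]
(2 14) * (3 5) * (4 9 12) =[0, 1, 14, 5, 9, 3, 6, 7, 8, 12, 10, 11, 4, 13, 2] =(2 14)(3 5)(4 9 12)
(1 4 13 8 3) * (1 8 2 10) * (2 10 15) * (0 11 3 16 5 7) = (0 11 3 8 16 5 7)(1 4 13 10)(2 15) = [11, 4, 15, 8, 13, 7, 6, 0, 16, 9, 1, 3, 12, 10, 14, 2, 5]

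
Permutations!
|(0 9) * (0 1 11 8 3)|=|(0 9 1 11 8 3)|=6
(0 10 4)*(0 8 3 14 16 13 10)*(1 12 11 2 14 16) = (1 12 11 2 14)(3 16 13 10 4 8) = [0, 12, 14, 16, 8, 5, 6, 7, 3, 9, 4, 2, 11, 10, 1, 15, 13]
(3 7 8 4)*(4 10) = (3 7 8 10 4) = [0, 1, 2, 7, 3, 5, 6, 8, 10, 9, 4]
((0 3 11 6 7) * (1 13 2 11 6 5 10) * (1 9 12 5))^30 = (0 6)(1 2)(3 7)(5 9)(10 12)(11 13) = [6, 2, 1, 7, 4, 9, 0, 3, 8, 5, 12, 13, 10, 11]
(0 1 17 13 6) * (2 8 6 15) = (0 1 17 13 15 2 8 6) = [1, 17, 8, 3, 4, 5, 0, 7, 6, 9, 10, 11, 12, 15, 14, 2, 16, 13]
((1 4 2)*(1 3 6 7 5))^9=(1 2 6 5 4 3 7)=[0, 2, 6, 7, 3, 4, 5, 1]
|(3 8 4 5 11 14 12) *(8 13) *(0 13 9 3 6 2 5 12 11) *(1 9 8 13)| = |(0 1 9 3 8 4 12 6 2 5)(11 14)| = 10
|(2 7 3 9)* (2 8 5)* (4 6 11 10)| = 12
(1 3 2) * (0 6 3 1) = (0 6 3 2) = [6, 1, 0, 2, 4, 5, 3]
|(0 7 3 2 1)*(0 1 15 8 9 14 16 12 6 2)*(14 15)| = |(0 7 3)(2 14 16 12 6)(8 9 15)| = 15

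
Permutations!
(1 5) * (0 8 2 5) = [8, 0, 5, 3, 4, 1, 6, 7, 2] = (0 8 2 5 1)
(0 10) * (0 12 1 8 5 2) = (0 10 12 1 8 5 2) = [10, 8, 0, 3, 4, 2, 6, 7, 5, 9, 12, 11, 1]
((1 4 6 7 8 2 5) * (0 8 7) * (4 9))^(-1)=(0 6 4 9 1 5 2 8)=[6, 5, 8, 3, 9, 2, 4, 7, 0, 1]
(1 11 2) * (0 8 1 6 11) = (0 8 1)(2 6 11) = [8, 0, 6, 3, 4, 5, 11, 7, 1, 9, 10, 2]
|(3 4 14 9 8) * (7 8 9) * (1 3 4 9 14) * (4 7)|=|(1 3 9 14 4)(7 8)|=10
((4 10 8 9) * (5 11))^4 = (11) = [0, 1, 2, 3, 4, 5, 6, 7, 8, 9, 10, 11]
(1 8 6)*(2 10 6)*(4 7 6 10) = (10)(1 8 2 4 7 6) = [0, 8, 4, 3, 7, 5, 1, 6, 2, 9, 10]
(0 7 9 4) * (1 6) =(0 7 9 4)(1 6) =[7, 6, 2, 3, 0, 5, 1, 9, 8, 4]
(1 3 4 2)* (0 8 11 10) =(0 8 11 10)(1 3 4 2) =[8, 3, 1, 4, 2, 5, 6, 7, 11, 9, 0, 10]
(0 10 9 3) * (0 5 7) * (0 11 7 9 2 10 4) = [4, 1, 10, 5, 0, 9, 6, 11, 8, 3, 2, 7] = (0 4)(2 10)(3 5 9)(7 11)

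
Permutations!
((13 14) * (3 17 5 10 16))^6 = [0, 1, 2, 17, 4, 10, 6, 7, 8, 9, 16, 11, 12, 13, 14, 15, 3, 5] = (3 17 5 10 16)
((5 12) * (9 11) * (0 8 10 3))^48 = [0, 1, 2, 3, 4, 5, 6, 7, 8, 9, 10, 11, 12] = (12)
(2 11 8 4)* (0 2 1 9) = [2, 9, 11, 3, 1, 5, 6, 7, 4, 0, 10, 8] = (0 2 11 8 4 1 9)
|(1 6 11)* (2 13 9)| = 3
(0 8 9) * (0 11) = (0 8 9 11) = [8, 1, 2, 3, 4, 5, 6, 7, 9, 11, 10, 0]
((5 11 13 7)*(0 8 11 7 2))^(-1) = (0 2 13 11 8)(5 7) = [2, 1, 13, 3, 4, 7, 6, 5, 0, 9, 10, 8, 12, 11]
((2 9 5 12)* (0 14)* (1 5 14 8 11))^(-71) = [8, 5, 9, 3, 4, 12, 6, 7, 11, 14, 10, 1, 2, 13, 0] = (0 8 11 1 5 12 2 9 14)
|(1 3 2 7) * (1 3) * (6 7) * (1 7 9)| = 6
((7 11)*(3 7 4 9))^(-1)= (3 9 4 11 7)= [0, 1, 2, 9, 11, 5, 6, 3, 8, 4, 10, 7]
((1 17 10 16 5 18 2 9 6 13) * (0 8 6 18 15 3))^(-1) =[3, 13, 18, 15, 4, 16, 8, 7, 0, 2, 17, 11, 12, 6, 14, 5, 10, 1, 9] =(0 3 15 5 16 10 17 1 13 6 8)(2 18 9)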